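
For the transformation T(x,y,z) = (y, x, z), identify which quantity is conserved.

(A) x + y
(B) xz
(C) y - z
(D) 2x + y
A

Apply T(x,y,z) = (y, x, z) to each option, i.e. replace (x, y, z) by the transformed coordinates.
Substitute the transformed coordinates into each option and compare with the original:
(A) x + y  ->  (y) + (x) = x + y   [equals x + y: invariant]
(B) xz  ->  (y)(z) = yz   [differs from xz: not invariant]
(C) y - z  ->  (x) - (z) = x - z   [differs from y - z: not invariant]
(D) 2x + y  ->  2(y) + (x) = x + 2y   [differs from 2x + y: not invariant]

Only option (A), x + y, is unchanged by the transformation.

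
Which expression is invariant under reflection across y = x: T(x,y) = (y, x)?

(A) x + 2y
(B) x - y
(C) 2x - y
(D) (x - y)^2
D

The map is reflection across y = x: T(x,y) = (y, x).
Substitute the transformed coordinates into each option and compare with the original:
(A) x + 2y  ->  (y) + 2(x) = 2x + y   [differs from x + 2y: not invariant]
(B) x - y  ->  (y) - (x) = -x + y   [differs from x - y: not invariant]
(C) 2x - y  ->  2(y) - (x) = -x + 2y   [differs from 2x - y: not invariant]
(D) (x - y)^2  ->  ((y) - (x))^2 = x^2 - 2xy + y^2   [equals (x - y)^2: invariant]

Only option (D), (x - y)^2, is unchanged by the transformation.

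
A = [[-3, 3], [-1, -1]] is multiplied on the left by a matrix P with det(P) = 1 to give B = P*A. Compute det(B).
6

By the multiplicative property of determinants, det(B) = det(P*A) = det(P) * det(A) = det(A),
so the determinant is invariant under multiplication by any determinant-1 matrix; we just need det(A).

det(A) = (-3)(-1) - (3)(-1) = 3 - (-3) = 6

Therefore det(B) = 1 * 6 = 6.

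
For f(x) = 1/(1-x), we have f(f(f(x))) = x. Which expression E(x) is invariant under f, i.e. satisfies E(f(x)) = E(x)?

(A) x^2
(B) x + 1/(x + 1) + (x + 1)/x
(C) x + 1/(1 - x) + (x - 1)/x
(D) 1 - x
C

Replace x by f(x) = 1/(1 - x) in each option and simplify. As a quick numerical cross-check, also compare E(5) with E(f(5)) = E(-1/4).

(A) x^2  ->  (1/(1 - x))^2 = (x - 1)^(-2); check: E(5) = 25 but E(-1/4) = 1/16.   [not invariant]
(B) x + 1/(x + 1) + (x + 1)/x  ->  (1/(1 - x)) + 1/((1/(1 - x)) + 1) + ((1/(1 - x)) + 1)/(1/(1 - x)) = (-x^3 + 6x^2 - 11x + 7)/(x^2 - 3x + 2); check: E(5) = 191/30 but E(-1/4) = -23/12.   [not invariant]
(C) x + 1/(1 - x) + (x - 1)/x  ->  (1/(1 - x)) + 1/(1 - (1/(1 - x))) + ((1/(1 - x)) - 1)/(1/(1 - x)), which simplifies back to x + 1/(1 - x) + (x - 1)/x; check: E(5) = 111/20, E(-1/4) = 111/20.   [invariant]
(D) 1 - x  ->  1 - (1/(1 - x)) = x/(x - 1); check: E(5) = -4 but E(-1/4) = 5/4.   [not invariant]

Only (C) is unchanged. Indeed f(f(x)) = 1/(1 - 1/(1-x)) = (1-x)/(-x) = (x-1)/x, so E(x) = x + f(x) + f(f(x)) is the sum over the whole 3-cycle; applying f just permutes the three terms cyclically (x -> f(x) -> f(f(x)) -> x), leaving the sum unchanged.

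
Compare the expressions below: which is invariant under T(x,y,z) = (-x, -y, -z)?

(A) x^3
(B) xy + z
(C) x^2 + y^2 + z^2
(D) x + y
C

Apply T(x,y,z) = (-x, -y, -z) to each option, i.e. replace (x, y, z) by the transformed coordinates.
Substitute the transformed coordinates into each option and compare with the original:
(A) x^3  ->  (-x)^3 = -x^3   [differs from x^3: not invariant]
(B) xy + z  ->  (-x)(-y) + (-z) = xy - z   [differs from xy + z: not invariant]
(C) x^2 + y^2 + z^2  ->  (-x)^2 + (-y)^2 + (-z)^2 = x^2 + y^2 + z^2   [equals x^2 + y^2 + z^2: invariant]
(D) x + y  ->  (-x) + (-y) = -x - y   [differs from x + y: not invariant]

Only option (C), x^2 + y^2 + z^2, is unchanged by the transformation.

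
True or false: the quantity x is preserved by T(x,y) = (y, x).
False

Substitute T(x,y) = (y, x) into the expression and compare with the original.

Original: x
After applying T: (y) = y

This differs from the original x (difference: -x + y), so the expression is NOT invariant.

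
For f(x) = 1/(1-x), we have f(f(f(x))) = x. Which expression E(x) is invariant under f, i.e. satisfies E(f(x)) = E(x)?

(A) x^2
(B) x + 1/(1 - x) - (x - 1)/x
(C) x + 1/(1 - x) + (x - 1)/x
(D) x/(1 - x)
C

Replace x by f(x) = 1/(1 - x) in each option and simplify. As a quick numerical cross-check, also compare E(5) with E(f(5)) = E(-1/4).

(A) x^2  ->  (1/(1 - x))^2 = (x - 1)^(-2); check: E(5) = 25 but E(-1/4) = 1/16.   [not invariant]
(B) x + 1/(1 - x) - (x - 1)/x  ->  (1/(1 - x)) + 1/(1 - (1/(1 - x))) - ((1/(1 - x)) - 1)/(1/(1 - x)) = (x^2(1 - x) - x + (x - 1)^2)/(x(x - 1)); check: E(5) = 79/20 but E(-1/4) = -89/20.   [not invariant]
(C) x + 1/(1 - x) + (x - 1)/x  ->  (1/(1 - x)) + 1/(1 - (1/(1 - x))) + ((1/(1 - x)) - 1)/(1/(1 - x)), which simplifies back to x + 1/(1 - x) + (x - 1)/x; check: E(5) = 111/20, E(-1/4) = 111/20.   [invariant]
(D) x/(1 - x)  ->  (1/(1 - x))/(1 - (1/(1 - x))) = -1/x; check: E(5) = -5/4 but E(-1/4) = -1/5.   [not invariant]

Only (C) is unchanged. Indeed f(f(x)) = 1/(1 - 1/(1-x)) = (1-x)/(-x) = (x-1)/x, so E(x) = x + f(x) + f(f(x)) is the sum over the whole 3-cycle; applying f just permutes the three terms cyclically (x -> f(x) -> f(f(x)) -> x), leaving the sum unchanged.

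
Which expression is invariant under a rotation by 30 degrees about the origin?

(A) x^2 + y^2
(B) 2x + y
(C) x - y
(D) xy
A

A rotation by 30 degrees sends (x, y) to (sqrt(3)x/2 - y/2, x/2 + sqrt(3)y/2).
Substitute the transformed coordinates into each option and compare with the original:
(A) x^2 + y^2  ->  (sqrt(3)x/2 - y/2)^2 + (x/2 + sqrt(3)y/2)^2 = x^2 + y^2   [equals x^2 + y^2: invariant]
(B) 2x + y  ->  2(sqrt(3)x/2 - y/2) + (x/2 + sqrt(3)y/2) = x/2 + sqrt(3)x - y + sqrt(3)y/2   [differs from 2x + y: not invariant]
(C) x - y  ->  (sqrt(3)x/2 - y/2) - (x/2 + sqrt(3)y/2) = -x/2 + sqrt(3)x/2 - sqrt(3)y/2 - y/2   [differs from x - y: not invariant]
(D) xy  ->  (sqrt(3)x/2 - y/2)(x/2 + sqrt(3)y/2) = sqrt(3)x^2/4 + xy/2 - sqrt(3)y^2/4   [differs from xy: not invariant]

Only option (A), x^2 + y^2, is unchanged by the transformation.
Geometrically, x^2 + y^2 is the squared distance from the origin, which every rotation about the origin preserves.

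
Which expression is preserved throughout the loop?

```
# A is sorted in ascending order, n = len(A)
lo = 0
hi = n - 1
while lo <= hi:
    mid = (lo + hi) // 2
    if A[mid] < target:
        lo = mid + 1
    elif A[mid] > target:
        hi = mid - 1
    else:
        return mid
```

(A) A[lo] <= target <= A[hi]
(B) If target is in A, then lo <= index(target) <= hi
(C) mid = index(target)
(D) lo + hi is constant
B

A loop invariant must hold before the first iteration and be re-established by every execution of the body.

(B) If target is in A, then lo <= index(target) <= hi: Before the loop [lo, hi] = [0, n-1] covers every index. When A[mid] < target, sortedness puts target strictly to the right of mid, so setting lo = mid + 1 keeps index(target) in [lo, hi]; symmetrically for hi = mid - 1. Hence 'if target is in A then lo <= index(target) <= hi' holds after every iteration, and when lo > hi it proves target is absent.

The other options fail:
(A) A[lo] <= target <= A[hi]: fails when target is not in A (e.g. target < A[0] already violates it before the loop), so it is not maintained in general.
(C) mid = index(target): mid is just the current probe; it equals index(target) only on the iteration that returns.
(D) lo + hi is constant: each iteration moves exactly one of lo, hi, so lo + hi changes (e.g. 0 + (n-1) becomes (mid+1) + (n-1)).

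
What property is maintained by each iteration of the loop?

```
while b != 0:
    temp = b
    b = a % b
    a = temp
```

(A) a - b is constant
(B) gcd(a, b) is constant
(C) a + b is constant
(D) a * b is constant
B

A loop invariant must hold before the first iteration and be re-established by every execution of the body.

(B) gcd(a, b) is constant: One iteration replaces (a, b) by (b, a mod b). Since a mod b = a - q*b for an integer q, any common divisor of a and b divides b and a mod b, and conversely; hence gcd(b, a mod b) = gcd(a, b). For instance (32, 10) -> (10, 2) keeps gcd = 2. At exit b = 0 and a = gcd of the original inputs.

The other options fail:
(A) a - b is constant: e.g. (a, b) = (32, 10) -> (10, 2): the difference goes from 22 to 8.
(C) a + b is constant: e.g. (a, b) = (32, 10) -> (10, 2): the sum goes from 42 to 12.
(D) a * b is constant: e.g. (a, b) = (32, 10) -> (10, 2): the product goes from 320 to 20.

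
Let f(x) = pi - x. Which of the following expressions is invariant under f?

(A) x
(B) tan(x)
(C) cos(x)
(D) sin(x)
D

For f(x) = pi - x:
sin(pi - x) = sin(x), so sine is invariant under this transformation.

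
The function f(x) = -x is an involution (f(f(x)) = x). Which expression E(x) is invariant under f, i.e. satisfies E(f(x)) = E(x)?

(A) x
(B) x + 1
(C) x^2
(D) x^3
C

Replace x by f(x) = -x in each option and simplify. As a quick numerical cross-check, also compare E(4) with E(f(4)) = E(-4).

(A) x  ->  (-x) = -x; check: E(4) = 4 but E(-4) = -4.   [not invariant]
(B) x + 1  ->  (-x) + 1 = 1 - x; check: E(4) = 5 but E(-4) = -3.   [not invariant]
(C) x^2  ->  (-x)^2, which simplifies back to x^2; check: E(4) = 16, E(-4) = 16.   [invariant]
(D) x^3  ->  (-x)^3 = -x^3; check: E(4) = 64 but E(-4) = -64.   [not invariant]

Only (C) is unchanged. E is symmetric under swapping x with f(x) = -x, which is exactly what an involution does.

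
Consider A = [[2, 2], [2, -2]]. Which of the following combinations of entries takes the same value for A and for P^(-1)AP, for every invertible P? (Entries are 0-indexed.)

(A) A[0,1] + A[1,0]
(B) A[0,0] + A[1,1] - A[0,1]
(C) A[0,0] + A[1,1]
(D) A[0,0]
C

A[0,0] + A[1,1] is the trace of A. By the cyclic property of the trace, tr(P^(-1)AP) = tr(APP^(-1)) = tr(A), so it is the same for every matrix similar to A.

The other combinations are not similarity invariants. For example, take P = [[1, 1], [0, 1]] (det P = 1), so P^(-1) = [[1, -1], [0, 1]] and
B = P^(-1)AP = [[0, 4], [2, 0]].
Evaluating each option on A and on B:
(A) A[0,1] + A[1,0]: 4 for A, 6 for B -> changes
(B) A[0,0] + A[1,1] - A[0,1]: -2 for A, -4 for B -> changes
(C) A[0,0] + A[1,1]: 0 for A, 0 for B -> unchanged
(D) A[0,0]: 2 for A, 0 for B -> changes

Only (C) A[0,0] + A[1,1] = 0 survives (and it does so for every P, not just this one), so it is the invariant.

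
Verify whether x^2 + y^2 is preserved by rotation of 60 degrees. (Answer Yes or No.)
Yes

Applying rotation by 60 degrees: x' = x*cos(60 degrees) - y*sin(60 degrees) = x/2 - sqrt(3)y/2, y' = x*sin(60 degrees) + y*cos(60 degrees) = sqrt(3)x/2 + y/2

Substituting into x^2 + y^2:
(x/2 - sqrt(3)y/2)^2 + (sqrt(3)x/2 + y/2)^2
= x^2 + y^2

This equals the original expression x^2 + y^2, so it IS invariant.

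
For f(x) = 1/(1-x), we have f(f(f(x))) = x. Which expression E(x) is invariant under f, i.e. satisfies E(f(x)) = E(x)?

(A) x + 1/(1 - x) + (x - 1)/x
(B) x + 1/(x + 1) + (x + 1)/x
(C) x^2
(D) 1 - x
A

Replace x by f(x) = 1/(1 - x) in each option and simplify. As a quick numerical cross-check, also compare E(5) with E(f(5)) = E(-1/4).

(A) x + 1/(1 - x) + (x - 1)/x  ->  (1/(1 - x)) + 1/(1 - (1/(1 - x))) + ((1/(1 - x)) - 1)/(1/(1 - x)), which simplifies back to x + 1/(1 - x) + (x - 1)/x; check: E(5) = 111/20, E(-1/4) = 111/20.   [invariant]
(B) x + 1/(x + 1) + (x + 1)/x  ->  (1/(1 - x)) + 1/((1/(1 - x)) + 1) + ((1/(1 - x)) + 1)/(1/(1 - x)) = (-x^3 + 6x^2 - 11x + 7)/(x^2 - 3x + 2); check: E(5) = 191/30 but E(-1/4) = -23/12.   [not invariant]
(C) x^2  ->  (1/(1 - x))^2 = (x - 1)^(-2); check: E(5) = 25 but E(-1/4) = 1/16.   [not invariant]
(D) 1 - x  ->  1 - (1/(1 - x)) = x/(x - 1); check: E(5) = -4 but E(-1/4) = 5/4.   [not invariant]

Only (A) is unchanged. Indeed f(f(x)) = 1/(1 - 1/(1-x)) = (1-x)/(-x) = (x-1)/x, so E(x) = x + f(x) + f(f(x)) is the sum over the whole 3-cycle; applying f just permutes the three terms cyclically (x -> f(x) -> f(f(x)) -> x), leaving the sum unchanged.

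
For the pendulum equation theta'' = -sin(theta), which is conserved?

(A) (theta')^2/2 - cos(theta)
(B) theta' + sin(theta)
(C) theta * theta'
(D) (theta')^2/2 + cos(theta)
A

A first integral I satisfies dI/dt = 0 along every solution. Differentiate each option and use the equation of motion:
(A) d/dt[(theta')^2/2 - cos(theta)] = theta' theta'' + sin(theta) theta' = theta'(-sin(theta)) + theta' sin(theta) = 0
(B) d/dt[theta' + sin(theta)] = theta'' + cos(theta) theta' = -sin(theta) + theta' cos(theta), not identically 0
(C) d/dt[theta * theta'] = (theta')^2 + theta theta'' = (theta')^2 - theta sin(theta), not identically 0
(D) d/dt[(theta')^2/2 + cos(theta)] = theta' theta'' - sin(theta) theta' = -2 theta' sin(theta), not identically 0

Only (A) has zero time-derivative. This is the total energy: kinetic (theta')^2/2 plus potential -cos(theta).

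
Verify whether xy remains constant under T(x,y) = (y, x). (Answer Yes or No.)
Yes

Substitute T(x,y) = (y, x) into the expression and compare with the original.

Original: xy
After applying T: (y)(x) = xy

This is identical to the original xy, so the expression is invariant.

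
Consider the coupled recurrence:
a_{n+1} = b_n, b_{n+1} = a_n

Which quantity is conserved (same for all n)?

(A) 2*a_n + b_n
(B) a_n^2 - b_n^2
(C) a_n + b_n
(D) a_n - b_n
C

Replace a_n by a_{n+1} = b_n and b_n by b_{n+1} = a_n in each option and simplify:
(A) 2*a_n + b_n  ->  2*(b_n) + (a_n) = a_n + 2*b_n   [not conserved]
(B) a_n^2 - b_n^2  ->  (b_n)^2 - (a_n)^2 = -a_n^2 + b_n^2   [not conserved]
(C) a_n + b_n  ->  (b_n) + (a_n) = a_n + b_n   [conserved]
(D) a_n - b_n  ->  (b_n) - (a_n) = -a_n + b_n   [not conserved]

Only (C) a_n + b_n returns to itself after one step, so it is the conserved quantity.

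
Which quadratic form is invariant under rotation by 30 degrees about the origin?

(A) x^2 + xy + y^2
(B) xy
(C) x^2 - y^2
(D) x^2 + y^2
D

Rotation by 30 degrees sends (x, y) to (sqrt(3)x/2 - y/2, x/2 + sqrt(3)y/2).
Substitute the transformed coordinates into each option and compare with the original:
(A) x^2 + xy + y^2  ->  (sqrt(3)x/2 - y/2)^2 + (sqrt(3)x/2 - y/2)(x/2 + sqrt(3)y/2) + (x/2 + sqrt(3)y/2)^2 = sqrt(3)x^2/4 + x^2 + xy/2 - sqrt(3)y^2/4 + y^2   [differs from x^2 + xy + y^2: not invariant]
(B) xy  ->  (sqrt(3)x/2 - y/2)(x/2 + sqrt(3)y/2) = sqrt(3)x^2/4 + xy/2 - sqrt(3)y^2/4   [differs from xy: not invariant]
(C) x^2 - y^2  ->  (sqrt(3)x/2 - y/2)^2 - (x/2 + sqrt(3)y/2)^2 = x^2/2 - sqrt(3)xy - y^2/2   [differs from x^2 - y^2: not invariant]
(D) x^2 + y^2  ->  (sqrt(3)x/2 - y/2)^2 + (x/2 + sqrt(3)y/2)^2 = x^2 + y^2   [equals x^2 + y^2: invariant]

Only option (D), x^2 + y^2, is unchanged by the transformation.
x^2 + y^2 is the squared distance from the origin, which rotations preserve.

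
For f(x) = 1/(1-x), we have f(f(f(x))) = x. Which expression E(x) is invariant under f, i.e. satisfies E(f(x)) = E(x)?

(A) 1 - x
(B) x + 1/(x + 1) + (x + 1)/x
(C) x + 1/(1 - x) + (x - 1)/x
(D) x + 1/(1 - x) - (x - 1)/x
C

Replace x by f(x) = 1/(1 - x) in each option and simplify. As a quick numerical cross-check, also compare E(3) with E(f(3)) = E(-1/2).

(A) 1 - x  ->  1 - (1/(1 - x)) = x/(x - 1); check: E(3) = -2 but E(-1/2) = 3/2.   [not invariant]
(B) x + 1/(x + 1) + (x + 1)/x  ->  (1/(1 - x)) + 1/((1/(1 - x)) + 1) + ((1/(1 - x)) + 1)/(1/(1 - x)) = (-x^3 + 6x^2 - 11x + 7)/(x^2 - 3x + 2); check: E(3) = 55/12 but E(-1/2) = 1/2.   [not invariant]
(C) x + 1/(1 - x) + (x - 1)/x  ->  (1/(1 - x)) + 1/(1 - (1/(1 - x))) + ((1/(1 - x)) - 1)/(1/(1 - x)), which simplifies back to x + 1/(1 - x) + (x - 1)/x; check: E(3) = 19/6, E(-1/2) = 19/6.   [invariant]
(D) x + 1/(1 - x) - (x - 1)/x  ->  (1/(1 - x)) + 1/(1 - (1/(1 - x))) - ((1/(1 - x)) - 1)/(1/(1 - x)) = (x^2(1 - x) - x + (x - 1)^2)/(x(x - 1)); check: E(3) = 11/6 but E(-1/2) = -17/6.   [not invariant]

Only (C) is unchanged. Indeed f(f(x)) = 1/(1 - 1/(1-x)) = (1-x)/(-x) = (x-1)/x, so E(x) = x + f(x) + f(f(x)) is the sum over the whole 3-cycle; applying f just permutes the three terms cyclically (x -> f(x) -> f(f(x)) -> x), leaving the sum unchanged.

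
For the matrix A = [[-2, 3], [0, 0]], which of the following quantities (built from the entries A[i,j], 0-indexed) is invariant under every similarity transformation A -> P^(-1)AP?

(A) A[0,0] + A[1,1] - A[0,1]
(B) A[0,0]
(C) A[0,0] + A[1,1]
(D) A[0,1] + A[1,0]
C

A[0,0] + A[1,1] is the trace of A. By the cyclic property of the trace, tr(P^(-1)AP) = tr(APP^(-1)) = tr(A), so it is the same for every matrix similar to A.

The other combinations are not similarity invariants. For example, take P = [[2, 1], [1, 1]] (det P = 1), so P^(-1) = [[1, -1], [-1, 2]] and
B = P^(-1)AP = [[-1, 1], [1, -1]].
Evaluating each option on A and on B:
(A) A[0,0] + A[1,1] - A[0,1]: -5 for A, -3 for B -> changes
(B) A[0,0]: -2 for A, -1 for B -> changes
(C) A[0,0] + A[1,1]: -2 for A, -2 for B -> unchanged
(D) A[0,1] + A[1,0]: 3 for A, 2 for B -> changes

Only (C) A[0,0] + A[1,1] = -2 survives (and it does so for every P, not just this one), so it is the invariant.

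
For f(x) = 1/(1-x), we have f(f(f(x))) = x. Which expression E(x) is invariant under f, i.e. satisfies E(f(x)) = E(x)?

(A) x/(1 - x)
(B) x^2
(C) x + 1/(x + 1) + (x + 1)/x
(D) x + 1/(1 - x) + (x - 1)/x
D

Replace x by f(x) = 1/(1 - x) in each option and simplify. As a quick numerical cross-check, also compare E(3) with E(f(3)) = E(-1/2).

(A) x/(1 - x)  ->  (1/(1 - x))/(1 - (1/(1 - x))) = -1/x; check: E(3) = -3/2 but E(-1/2) = -1/3.   [not invariant]
(B) x^2  ->  (1/(1 - x))^2 = (x - 1)^(-2); check: E(3) = 9 but E(-1/2) = 1/4.   [not invariant]
(C) x + 1/(x + 1) + (x + 1)/x  ->  (1/(1 - x)) + 1/((1/(1 - x)) + 1) + ((1/(1 - x)) + 1)/(1/(1 - x)) = (-x^3 + 6x^2 - 11x + 7)/(x^2 - 3x + 2); check: E(3) = 55/12 but E(-1/2) = 1/2.   [not invariant]
(D) x + 1/(1 - x) + (x - 1)/x  ->  (1/(1 - x)) + 1/(1 - (1/(1 - x))) + ((1/(1 - x)) - 1)/(1/(1 - x)), which simplifies back to x + 1/(1 - x) + (x - 1)/x; check: E(3) = 19/6, E(-1/2) = 19/6.   [invariant]

Only (D) is unchanged. Indeed f(f(x)) = 1/(1 - 1/(1-x)) = (1-x)/(-x) = (x-1)/x, so E(x) = x + f(x) + f(f(x)) is the sum over the whole 3-cycle; applying f just permutes the three terms cyclically (x -> f(x) -> f(f(x)) -> x), leaving the sum unchanged.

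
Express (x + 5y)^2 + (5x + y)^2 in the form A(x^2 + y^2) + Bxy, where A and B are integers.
26(x^2 + y^2) + 20xy

Expanding: (x + 5y)^2 = x^2 + 10xy + 25y^2
(5x + y)^2 = 25x^2 + 10xy + y^2
Sum = (1+25)(x^2+y^2) + 20xy = 26(x^2 + y^2) + 20xy
This is symmetric in x and y.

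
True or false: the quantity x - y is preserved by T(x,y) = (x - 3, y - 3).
True

Substitute T(x,y) = (x - 3, y - 3) into the expression and compare with the original.

Original: x - y
After applying T: (x - 3) - (y - 3) = x - y

This is identical to the original x - y, so the expression is invariant.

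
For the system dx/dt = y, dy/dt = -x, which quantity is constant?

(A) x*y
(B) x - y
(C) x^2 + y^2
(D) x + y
C

A first integral I satisfies dI/dt = 0 along every solution. Differentiate each option and use the equation of motion:
(A) d/dt[x*y] = (dx/dt)y + x(dy/dt) = y^2 - x^2, not identically 0
(B) d/dt[x - y] = y - (-x) = x + y, not identically 0
(C) d/dt[x^2 + y^2] = 2x*dx/dt + 2y*dy/dt = 2x*y + 2y*(-x) = 0
(D) d/dt[x + y] = y + (-x) = y - x, not identically 0

Only (C) has zero time-derivative. So x^2 + y^2 (the squared radius; trajectories are circles) is the conserved quantity.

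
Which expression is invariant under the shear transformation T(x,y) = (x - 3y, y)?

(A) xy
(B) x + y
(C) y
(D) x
C

Under the shear T(x,y) = (x - 3y, y):
Substitute the transformed coordinates into each option and compare with the original:
(A) xy  ->  (x - 3y)(y) = xy - 3y^2   [differs from xy: not invariant]
(B) x + y  ->  (x - 3y) + (y) = x - 2y   [differs from x + y: not invariant]
(C) y  ->  (y) = y   [equals y: invariant]
(D) x  ->  (x - 3y) = x - 3y   [differs from x: not invariant]

Only option (C), y, is unchanged by the transformation.
A horizontal shear moves points parallel to the x-axis, so the y-coordinate (and any function of y alone) is unchanged.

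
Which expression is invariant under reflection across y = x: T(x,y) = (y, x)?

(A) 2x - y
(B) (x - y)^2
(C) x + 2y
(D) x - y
B

The map is reflection across y = x: T(x,y) = (y, x).
Substitute the transformed coordinates into each option and compare with the original:
(A) 2x - y  ->  2(y) - (x) = -x + 2y   [differs from 2x - y: not invariant]
(B) (x - y)^2  ->  ((y) - (x))^2 = x^2 - 2xy + y^2   [equals (x - y)^2: invariant]
(C) x + 2y  ->  (y) + 2(x) = 2x + y   [differs from x + 2y: not invariant]
(D) x - y  ->  (y) - (x) = -x + y   [differs from x - y: not invariant]

Only option (B), (x - y)^2, is unchanged by the transformation.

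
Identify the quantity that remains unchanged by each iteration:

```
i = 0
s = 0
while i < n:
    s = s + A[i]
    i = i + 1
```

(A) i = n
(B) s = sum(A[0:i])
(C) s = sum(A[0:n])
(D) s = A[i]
B

A loop invariant must hold before the first iteration and be re-established by every execution of the body.

(B) s = sum(A[0:i]): Initially i = 0 and s = 0 = sum of the empty slice A[0:0]. If s = sum(A[0:i]) holds at the top of an iteration, the body sets s to sum(A[0:i]) + A[i] = sum(A[0:i+1]) and then i to i+1, so s = sum(A[0:i]) holds again. At exit i = n, giving s = sum(A[0:n]).

The other options fail:
(A) i = n: false initially (i = 0); it is the exit condition, not an invariant.
(C) s = sum(A[0:n]): false before the loop (s = 0, not the full sum) -- it only becomes true at exit.
(D) s = A[i]: after the first iteration s = A[0] but i = 1, so s = A[i] compares s with the wrong element (and fails in general).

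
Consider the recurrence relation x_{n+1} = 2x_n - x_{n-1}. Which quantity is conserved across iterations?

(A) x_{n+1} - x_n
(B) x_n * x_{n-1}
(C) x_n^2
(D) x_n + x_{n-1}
A

For the recurrence x_{n+1} = 2x_n - x_{n-1}:

If x_{n+1} = 2x_n - x_{n-1}, then:
x_{n+1} - x_n = x_n - x_{n-1}
The first difference is constant throughout the sequence.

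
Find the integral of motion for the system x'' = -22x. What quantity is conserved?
E = (x')^2 + 22x^2

Multiply the equation by x':
x' * x'' = -22x * x'
The left side is d/dt[(x')^2/2] and the right side is d/dt[-22x^2/2], so
d/dt[(x')^2/2 + 22x^2/2] = 0, i.e. (x')^2/2 + 22x^2/2 = constant.
Multiplying by 2, the integral of motion is E = (x')^2 + 22x^2.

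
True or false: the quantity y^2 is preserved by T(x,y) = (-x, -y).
True

Substitute T(x,y) = (-x, -y) into the expression and compare with the original.

Original: y^2
After applying T: (-y)^2 = y^2

This is identical to the original y^2, so the expression is invariant.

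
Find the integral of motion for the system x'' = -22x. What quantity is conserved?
E = (x')^2 + 22x^2

Multiply the equation by x':
x' * x'' = -22x * x'
The left side is d/dt[(x')^2/2] and the right side is d/dt[-22x^2/2], so
d/dt[(x')^2/2 + 22x^2/2] = 0, i.e. (x')^2/2 + 22x^2/2 = constant.
Multiplying by 2, the integral of motion is E = (x')^2 + 22x^2.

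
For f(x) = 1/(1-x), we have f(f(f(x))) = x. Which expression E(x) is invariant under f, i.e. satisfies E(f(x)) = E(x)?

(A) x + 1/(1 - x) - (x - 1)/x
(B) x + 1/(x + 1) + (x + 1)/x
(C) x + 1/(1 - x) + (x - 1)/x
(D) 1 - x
C

Replace x by f(x) = 1/(1 - x) in each option and simplify. As a quick numerical cross-check, also compare E(5) with E(f(5)) = E(-1/4).

(A) x + 1/(1 - x) - (x - 1)/x  ->  (1/(1 - x)) + 1/(1 - (1/(1 - x))) - ((1/(1 - x)) - 1)/(1/(1 - x)) = (x^2(1 - x) - x + (x - 1)^2)/(x(x - 1)); check: E(5) = 79/20 but E(-1/4) = -89/20.   [not invariant]
(B) x + 1/(x + 1) + (x + 1)/x  ->  (1/(1 - x)) + 1/((1/(1 - x)) + 1) + ((1/(1 - x)) + 1)/(1/(1 - x)) = (-x^3 + 6x^2 - 11x + 7)/(x^2 - 3x + 2); check: E(5) = 191/30 but E(-1/4) = -23/12.   [not invariant]
(C) x + 1/(1 - x) + (x - 1)/x  ->  (1/(1 - x)) + 1/(1 - (1/(1 - x))) + ((1/(1 - x)) - 1)/(1/(1 - x)), which simplifies back to x + 1/(1 - x) + (x - 1)/x; check: E(5) = 111/20, E(-1/4) = 111/20.   [invariant]
(D) 1 - x  ->  1 - (1/(1 - x)) = x/(x - 1); check: E(5) = -4 but E(-1/4) = 5/4.   [not invariant]

Only (C) is unchanged. Indeed f(f(x)) = 1/(1 - 1/(1-x)) = (1-x)/(-x) = (x-1)/x, so E(x) = x + f(x) + f(f(x)) is the sum over the whole 3-cycle; applying f just permutes the three terms cyclically (x -> f(x) -> f(f(x)) -> x), leaving the sum unchanged.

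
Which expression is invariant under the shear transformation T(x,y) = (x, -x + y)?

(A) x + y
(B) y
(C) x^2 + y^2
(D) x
D

Under the shear T(x,y) = (x, -x + y):
Substitute the transformed coordinates into each option and compare with the original:
(A) x + y  ->  (x) + (-x + y) = y   [differs from x + y: not invariant]
(B) y  ->  (-x + y) = -x + y   [differs from y: not invariant]
(C) x^2 + y^2  ->  (x)^2 + (-x + y)^2 = 2x^2 - 2xy + y^2   [differs from x^2 + y^2: not invariant]
(D) x  ->  (x) = x   [equals x: invariant]

Only option (D), x, is unchanged by the transformation.
A vertical shear moves points parallel to the y-axis, so the x-coordinate (and any function of x alone) is unchanged.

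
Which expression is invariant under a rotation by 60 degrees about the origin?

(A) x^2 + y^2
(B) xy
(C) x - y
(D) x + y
A

A rotation by 60 degrees sends (x, y) to (x/2 - sqrt(3)y/2, sqrt(3)x/2 + y/2).
Substitute the transformed coordinates into each option and compare with the original:
(A) x^2 + y^2  ->  (x/2 - sqrt(3)y/2)^2 + (sqrt(3)x/2 + y/2)^2 = x^2 + y^2   [equals x^2 + y^2: invariant]
(B) xy  ->  (x/2 - sqrt(3)y/2)(sqrt(3)x/2 + y/2) = sqrt(3)x^2/4 - xy/2 - sqrt(3)y^2/4   [differs from xy: not invariant]
(C) x - y  ->  (x/2 - sqrt(3)y/2) - (sqrt(3)x/2 + y/2) = -sqrt(3)x/2 + x/2 - sqrt(3)y/2 - y/2   [differs from x - y: not invariant]
(D) x + y  ->  (x/2 - sqrt(3)y/2) + (sqrt(3)x/2 + y/2) = x/2 + sqrt(3)x/2 - sqrt(3)y/2 + y/2   [differs from x + y: not invariant]

Only option (A), x^2 + y^2, is unchanged by the transformation.
Geometrically, x^2 + y^2 is the squared distance from the origin, which every rotation about the origin preserves.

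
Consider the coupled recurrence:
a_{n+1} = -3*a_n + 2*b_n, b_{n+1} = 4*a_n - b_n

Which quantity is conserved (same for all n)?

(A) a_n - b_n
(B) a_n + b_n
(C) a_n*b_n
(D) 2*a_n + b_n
B

Replace a_n by a_{n+1} = -3*a_n + 2*b_n and b_n by b_{n+1} = 4*a_n - b_n in each option and simplify:
(A) a_n - b_n  ->  (-3*a_n + 2*b_n) - (4*a_n - b_n) = -7*a_n + 3*b_n   [not conserved]
(B) a_n + b_n  ->  (-3*a_n + 2*b_n) + (4*a_n - b_n) = a_n + b_n   [conserved]
(C) a_n*b_n  ->  (-3*a_n + 2*b_n)*(4*a_n - b_n) = -12*a_n^2 + 11*a_n*b_n - 2*b_n^2   [not conserved]
(D) 2*a_n + b_n  ->  2*(-3*a_n + 2*b_n) + (4*a_n - b_n) = -2*a_n + 3*b_n   [not conserved]

Only (B) a_n + b_n returns to itself after one step, so it is the conserved quantity.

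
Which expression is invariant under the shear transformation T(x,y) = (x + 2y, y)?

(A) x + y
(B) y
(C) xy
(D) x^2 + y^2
B

Under the shear T(x,y) = (x + 2y, y):
Substitute the transformed coordinates into each option and compare with the original:
(A) x + y  ->  (x + 2y) + (y) = x + 3y   [differs from x + y: not invariant]
(B) y  ->  (y) = y   [equals y: invariant]
(C) xy  ->  (x + 2y)(y) = xy + 2y^2   [differs from xy: not invariant]
(D) x^2 + y^2  ->  (x + 2y)^2 + (y)^2 = x^2 + 4xy + 5y^2   [differs from x^2 + y^2: not invariant]

Only option (B), y, is unchanged by the transformation.
A horizontal shear moves points parallel to the x-axis, so the y-coordinate (and any function of y alone) is unchanged.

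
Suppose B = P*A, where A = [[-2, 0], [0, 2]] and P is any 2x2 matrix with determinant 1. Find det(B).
-4

By the multiplicative property of determinants, det(B) = det(P*A) = det(P) * det(A) = det(A),
so the determinant is invariant under multiplication by any determinant-1 matrix; we just need det(A).

det(A) = (-2)(2) - (0)(0) = -4 - 0 = -4

Therefore det(B) = 1 * (-4) = -4.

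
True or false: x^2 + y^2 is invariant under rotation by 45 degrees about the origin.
True

Applying rotation by 45 degrees: x' = x*cos(45 degrees) - y*sin(45 degrees) = sqrt(2)x/2 - sqrt(2)y/2, y' = x*sin(45 degrees) + y*cos(45 degrees) = sqrt(2)x/2 + sqrt(2)y/2

Substituting into x^2 + y^2:
(sqrt(2)x/2 - sqrt(2)y/2)^2 + (sqrt(2)x/2 + sqrt(2)y/2)^2
= x^2 + y^2

This equals the original expression x^2 + y^2, so it IS invariant.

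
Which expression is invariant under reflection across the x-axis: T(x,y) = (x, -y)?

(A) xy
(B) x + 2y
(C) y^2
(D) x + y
C

The map is reflection across the x-axis: T(x,y) = (x, -y).
Substitute the transformed coordinates into each option and compare with the original:
(A) xy  ->  (x)(-y) = -xy   [differs from xy: not invariant]
(B) x + 2y  ->  (x) + 2(-y) = x - 2y   [differs from x + 2y: not invariant]
(C) y^2  ->  (-y)^2 = y^2   [equals y^2: invariant]
(D) x + y  ->  (x) + (-y) = x - y   [differs from x + y: not invariant]

Only option (C), y^2, is unchanged by the transformation.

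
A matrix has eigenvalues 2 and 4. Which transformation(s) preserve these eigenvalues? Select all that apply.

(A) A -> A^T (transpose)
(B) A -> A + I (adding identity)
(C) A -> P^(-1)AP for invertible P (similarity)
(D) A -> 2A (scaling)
A and C

Eigenvalues are preserved by:
1. Similarity transformations: A -> P^(-1)AP (same characteristic polynomial)
2. Transpose: A^T has the same eigenvalues as A

Eigenvalues are NOT preserved by:
- Adding identity: eigenvalues become 2+1, 4+1
- Scaling: eigenvalues become 4, 8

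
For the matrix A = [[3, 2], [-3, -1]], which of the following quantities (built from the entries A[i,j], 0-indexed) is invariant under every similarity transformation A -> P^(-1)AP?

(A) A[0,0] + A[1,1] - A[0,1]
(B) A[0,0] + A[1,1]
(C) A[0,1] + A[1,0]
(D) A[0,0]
B

A[0,0] + A[1,1] is the trace of A. By the cyclic property of the trace, tr(P^(-1)AP) = tr(APP^(-1)) = tr(A), so it is the same for every matrix similar to A.

The other combinations are not similarity invariants. For example, take P = [[1, 1], [1, 2]] (det P = 1), so P^(-1) = [[2, -1], [-1, 1]] and
B = P^(-1)AP = [[14, 19], [-9, -12]].
Evaluating each option on A and on B:
(A) A[0,0] + A[1,1] - A[0,1]: 0 for A, -17 for B -> changes
(B) A[0,0] + A[1,1]: 2 for A, 2 for B -> unchanged
(C) A[0,1] + A[1,0]: -1 for A, 10 for B -> changes
(D) A[0,0]: 3 for A, 14 for B -> changes

Only (B) A[0,0] + A[1,1] = 2 survives (and it does so for every P, not just this one), so it is the invariant.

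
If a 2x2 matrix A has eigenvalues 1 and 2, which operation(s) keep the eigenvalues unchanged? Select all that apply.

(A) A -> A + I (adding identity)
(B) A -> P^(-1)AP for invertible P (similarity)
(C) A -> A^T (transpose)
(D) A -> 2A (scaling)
B and C

Eigenvalues are preserved by:
1. Similarity transformations: A -> P^(-1)AP (same characteristic polynomial)
2. Transpose: A^T has the same eigenvalues as A

Eigenvalues are NOT preserved by:
- Adding identity: eigenvalues become 1+1, 2+1
- Scaling: eigenvalues become 2, 4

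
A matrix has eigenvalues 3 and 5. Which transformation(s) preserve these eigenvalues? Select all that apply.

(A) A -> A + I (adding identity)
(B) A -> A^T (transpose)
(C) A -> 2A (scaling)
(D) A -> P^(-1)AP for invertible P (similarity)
B and D

Eigenvalues are preserved by:
1. Similarity transformations: A -> P^(-1)AP (same characteristic polynomial)
2. Transpose: A^T has the same eigenvalues as A

Eigenvalues are NOT preserved by:
- Adding identity: eigenvalues become 3+1, 5+1
- Scaling: eigenvalues become 6, 10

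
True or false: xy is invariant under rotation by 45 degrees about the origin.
False

Applying rotation by 45 degrees: x' = x*cos(45 degrees) - y*sin(45 degrees) = sqrt(2)x/2 - sqrt(2)y/2, y' = x*sin(45 degrees) + y*cos(45 degrees) = sqrt(2)x/2 + sqrt(2)y/2

Substituting into xy:
(sqrt(2)x/2 - sqrt(2)y/2)(sqrt(2)x/2 + sqrt(2)y/2)
= x^2/2 - y^2/2

This differs from the original expression xy, so it is NOT invariant.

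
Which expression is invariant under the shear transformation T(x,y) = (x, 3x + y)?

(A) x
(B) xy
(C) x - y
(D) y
A

Under the shear T(x,y) = (x, 3x + y):
Substitute the transformed coordinates into each option and compare with the original:
(A) x  ->  (x) = x   [equals x: invariant]
(B) xy  ->  (x)(3x + y) = 3x^2 + xy   [differs from xy: not invariant]
(C) x - y  ->  (x) - (3x + y) = -2x - y   [differs from x - y: not invariant]
(D) y  ->  (3x + y) = 3x + y   [differs from y: not invariant]

Only option (A), x, is unchanged by the transformation.
A vertical shear moves points parallel to the y-axis, so the x-coordinate (and any function of x alone) is unchanged.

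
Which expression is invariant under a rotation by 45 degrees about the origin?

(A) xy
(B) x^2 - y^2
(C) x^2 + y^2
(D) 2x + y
C

A rotation by 45 degrees sends (x, y) to (sqrt(2)x/2 - sqrt(2)y/2, sqrt(2)x/2 + sqrt(2)y/2).
Substitute the transformed coordinates into each option and compare with the original:
(A) xy  ->  (sqrt(2)x/2 - sqrt(2)y/2)(sqrt(2)x/2 + sqrt(2)y/2) = x^2/2 - y^2/2   [differs from xy: not invariant]
(B) x^2 - y^2  ->  (sqrt(2)x/2 - sqrt(2)y/2)^2 - (sqrt(2)x/2 + sqrt(2)y/2)^2 = -2xy   [differs from x^2 - y^2: not invariant]
(C) x^2 + y^2  ->  (sqrt(2)x/2 - sqrt(2)y/2)^2 + (sqrt(2)x/2 + sqrt(2)y/2)^2 = x^2 + y^2   [equals x^2 + y^2: invariant]
(D) 2x + y  ->  2(sqrt(2)x/2 - sqrt(2)y/2) + (sqrt(2)x/2 + sqrt(2)y/2) = 3sqrt(2)x/2 - sqrt(2)y/2   [differs from 2x + y: not invariant]

Only option (C), x^2 + y^2, is unchanged by the transformation.
Geometrically, x^2 + y^2 is the squared distance from the origin, which every rotation about the origin preserves.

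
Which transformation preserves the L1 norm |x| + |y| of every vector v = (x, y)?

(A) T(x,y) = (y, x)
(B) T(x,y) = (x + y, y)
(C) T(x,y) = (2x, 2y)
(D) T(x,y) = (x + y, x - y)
A

A transformation preserves a norm if ||T(v)|| = ||v|| for every v; a single vector where the norm changes rules an option out.

(A) T(x,y) = (y, x): preserves the norm -- it only permutes the coordinates and/or flips signs, which leaves |x| + |y| unchanged.
(B) T(x,y) = (x + y, y): v = (0, 1) has norm |0| + |1| = 1, but T(v) = (1, 1) has norm 2 -- not preserved.
(C) T(x,y) = (2x, 2y): v = (1, 0) has norm |1| + |0| = 1, but T(v) = (2, 0) has norm 2 -- not preserved.
(D) T(x,y) = (x + y, x - y): v = (1, 0) has norm |1| + |0| = 1, but T(v) = (1, 1) has norm 2 -- not preserved.

Therefore the answer is (A).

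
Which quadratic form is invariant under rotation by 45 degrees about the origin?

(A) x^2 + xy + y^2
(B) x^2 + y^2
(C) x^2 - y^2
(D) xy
B

Rotation by 45 degrees sends (x, y) to (sqrt(2)x/2 - sqrt(2)y/2, sqrt(2)x/2 + sqrt(2)y/2).
Substitute the transformed coordinates into each option and compare with the original:
(A) x^2 + xy + y^2  ->  (sqrt(2)x/2 - sqrt(2)y/2)^2 + (sqrt(2)x/2 - sqrt(2)y/2)(sqrt(2)x/2 + sqrt(2)y/2) + (sqrt(2)x/2 + sqrt(2)y/2)^2 = 3x^2/2 + y^2/2   [differs from x^2 + xy + y^2: not invariant]
(B) x^2 + y^2  ->  (sqrt(2)x/2 - sqrt(2)y/2)^2 + (sqrt(2)x/2 + sqrt(2)y/2)^2 = x^2 + y^2   [equals x^2 + y^2: invariant]
(C) x^2 - y^2  ->  (sqrt(2)x/2 - sqrt(2)y/2)^2 - (sqrt(2)x/2 + sqrt(2)y/2)^2 = -2xy   [differs from x^2 - y^2: not invariant]
(D) xy  ->  (sqrt(2)x/2 - sqrt(2)y/2)(sqrt(2)x/2 + sqrt(2)y/2) = x^2/2 - y^2/2   [differs from xy: not invariant]

Only option (B), x^2 + y^2, is unchanged by the transformation.
x^2 + y^2 is the squared distance from the origin, which rotations preserve.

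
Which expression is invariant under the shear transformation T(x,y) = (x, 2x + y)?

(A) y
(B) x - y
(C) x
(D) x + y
C

Under the shear T(x,y) = (x, 2x + y):
Substitute the transformed coordinates into each option and compare with the original:
(A) y  ->  (2x + y) = 2x + y   [differs from y: not invariant]
(B) x - y  ->  (x) - (2x + y) = -x - y   [differs from x - y: not invariant]
(C) x  ->  (x) = x   [equals x: invariant]
(D) x + y  ->  (x) + (2x + y) = 3x + y   [differs from x + y: not invariant]

Only option (C), x, is unchanged by the transformation.
A vertical shear moves points parallel to the y-axis, so the x-coordinate (and any function of x alone) is unchanged.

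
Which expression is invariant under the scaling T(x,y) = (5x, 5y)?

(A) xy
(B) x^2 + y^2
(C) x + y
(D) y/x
D

Under the uniform scaling T(x,y) = (5x, 5y):
Substitute the transformed coordinates into each option and compare with the original:
(A) xy  ->  (5x)(5y) = 25xy   [differs from xy: not invariant]
(B) x^2 + y^2  ->  (5x)^2 + (5y)^2 = 25x^2 + 25y^2   [differs from x^2 + y^2: not invariant]
(C) x + y  ->  (5x) + (5y) = 5x + 5y   [differs from x + y: not invariant]
(D) y/x  ->  (5y)/(5x) = y/x   [equals y/x: invariant]

Only option (D), y/x, is unchanged by the transformation.
The common factor 5 cancels in a ratio of coordinates, while sums, products and sums of squares pick up factors of 5 or 25.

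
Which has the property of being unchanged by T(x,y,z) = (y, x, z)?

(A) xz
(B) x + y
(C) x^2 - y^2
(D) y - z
B

Apply T(x,y,z) = (y, x, z) to each option, i.e. replace (x, y, z) by the transformed coordinates.
Substitute the transformed coordinates into each option and compare with the original:
(A) xz  ->  (y)(z) = yz   [differs from xz: not invariant]
(B) x + y  ->  (y) + (x) = x + y   [equals x + y: invariant]
(C) x^2 - y^2  ->  (y)^2 - (x)^2 = -x^2 + y^2   [differs from x^2 - y^2: not invariant]
(D) y - z  ->  (x) - (z) = x - z   [differs from y - z: not invariant]

Only option (B), x + y, is unchanged by the transformation.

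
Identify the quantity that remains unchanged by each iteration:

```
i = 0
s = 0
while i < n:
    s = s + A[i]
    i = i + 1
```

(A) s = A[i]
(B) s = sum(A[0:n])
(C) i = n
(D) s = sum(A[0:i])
D

A loop invariant must hold before the first iteration and be re-established by every execution of the body.

(D) s = sum(A[0:i]): Initially i = 0 and s = 0 = sum of the empty slice A[0:0]. If s = sum(A[0:i]) holds at the top of an iteration, the body sets s to sum(A[0:i]) + A[i] = sum(A[0:i+1]) and then i to i+1, so s = sum(A[0:i]) holds again. At exit i = n, giving s = sum(A[0:n]).

The other options fail:
(A) s = A[i]: after the first iteration s = A[0] but i = 1, so s = A[i] compares s with the wrong element (and fails in general).
(B) s = sum(A[0:n]): false before the loop (s = 0, not the full sum) -- it only becomes true at exit.
(C) i = n: false initially (i = 0); it is the exit condition, not an invariant.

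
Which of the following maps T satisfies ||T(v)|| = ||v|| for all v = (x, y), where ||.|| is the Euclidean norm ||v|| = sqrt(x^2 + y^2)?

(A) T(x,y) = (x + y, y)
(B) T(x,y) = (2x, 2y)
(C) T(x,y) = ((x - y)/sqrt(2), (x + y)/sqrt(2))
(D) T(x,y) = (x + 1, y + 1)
C

A transformation preserves a norm if ||T(v)|| = ||v|| for every v; a single vector where the norm changes rules an option out.

(A) T(x,y) = (x + y, y): v = (0, 1) has norm sqrt((0)^2 + (1)^2) = 1, but T(v) = (1, 1) has norm sqrt(2) -- not preserved.
(B) T(x,y) = (2x, 2y): v = (1, 0) has norm sqrt((1)^2 + (0)^2) = 1, but T(v) = (2, 0) has norm 2 -- not preserved.
(C) T(x,y) = ((x - y)/sqrt(2), (x + y)/sqrt(2)): preserves the norm -- it is an orthogonal map (a rotation/reflection), and (sqrt(2)(x - y)/2)^2 + (sqrt(2)(x + y)/2)^2 simplifies to x^2 + y^2.
(D) T(x,y) = (x + 1, y + 1): v = (1, 0) has norm sqrt((1)^2 + (0)^2) = 1, but T(v) = (2, 1) has norm sqrt(5) -- not preserved.

Therefore the answer is (C).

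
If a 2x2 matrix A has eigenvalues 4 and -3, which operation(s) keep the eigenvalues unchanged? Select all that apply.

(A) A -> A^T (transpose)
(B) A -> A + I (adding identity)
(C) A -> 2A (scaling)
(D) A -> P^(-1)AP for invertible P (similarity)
A and D

Eigenvalues are preserved by:
1. Similarity transformations: A -> P^(-1)AP (same characteristic polynomial)
2. Transpose: A^T has the same eigenvalues as A

Eigenvalues are NOT preserved by:
- Adding identity: eigenvalues become 4+1, -3+1
- Scaling: eigenvalues become 8, -6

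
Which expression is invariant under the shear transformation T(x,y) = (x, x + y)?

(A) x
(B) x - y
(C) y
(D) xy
A

Under the shear T(x,y) = (x, x + y):
Substitute the transformed coordinates into each option and compare with the original:
(A) x  ->  (x) = x   [equals x: invariant]
(B) x - y  ->  (x) - (x + y) = -y   [differs from x - y: not invariant]
(C) y  ->  (x + y) = x + y   [differs from y: not invariant]
(D) xy  ->  (x)(x + y) = x^2 + xy   [differs from xy: not invariant]

Only option (A), x, is unchanged by the transformation.
A vertical shear moves points parallel to the y-axis, so the x-coordinate (and any function of x alone) is unchanged.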